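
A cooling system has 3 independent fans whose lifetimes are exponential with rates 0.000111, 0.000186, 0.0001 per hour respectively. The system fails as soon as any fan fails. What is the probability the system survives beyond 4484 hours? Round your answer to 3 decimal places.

The time to first failure is exponential with rate Σλ = 0.000111 + 0.000186 + 0.0001 = 0.000397.
P(min > 4484) = e^(−0.000397·4484) = e^(−1.7801) ≈ 0.169.

0.169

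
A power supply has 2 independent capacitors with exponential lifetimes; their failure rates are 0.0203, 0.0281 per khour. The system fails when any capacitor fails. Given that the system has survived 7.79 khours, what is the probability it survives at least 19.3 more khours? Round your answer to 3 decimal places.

0.393

Time to first failure ~ Exp(Σλ) with Σλ = 0.0484.
By memorylessness, P(T > 7.79+19.3 | T > 7.79) = P(T > 19.3) = e^(−0.0484·19.3) ≈ 0.393.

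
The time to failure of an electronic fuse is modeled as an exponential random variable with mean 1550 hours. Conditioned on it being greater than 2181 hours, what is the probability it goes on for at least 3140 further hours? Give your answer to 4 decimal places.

0.1319

The rate is λ = 1/1550 = 0.000645161 per hour.
The exponential is memoryless, so the remaining time is again Exp(λ): the condition X > 2181 is irrelevant.
P(X > 3140) = e^(−2.0258) ≈ 0.1319.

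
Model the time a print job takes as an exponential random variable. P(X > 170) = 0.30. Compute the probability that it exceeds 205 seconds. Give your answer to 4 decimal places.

0.2341

e^(−λ·170) = 0.30 ⇒ λ = −ln(0.30)/170 = 0.00708219.
P(X > 205) = e^(−0.00708219·205) = e^(−1.4518) ≈ 0.2341.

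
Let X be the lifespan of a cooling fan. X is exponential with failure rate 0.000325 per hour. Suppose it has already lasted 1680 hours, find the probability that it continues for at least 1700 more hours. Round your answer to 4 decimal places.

The exponential is memoryless, so the remaining time is again Exp(λ): the condition X > 1680 is irrelevant.
P(X > 1700) = e^(−0.5525) ≈ 0.5755.

0.5755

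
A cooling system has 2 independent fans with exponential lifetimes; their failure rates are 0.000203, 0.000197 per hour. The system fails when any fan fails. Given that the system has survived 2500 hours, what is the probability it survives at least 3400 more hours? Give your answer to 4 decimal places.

Time to first failure ~ Exp(Σλ) with Σλ = 0.0004.
By memorylessness, P(T > 2500+3400 | T > 2500) = P(T > 3400) = e^(−0.0004·3400) ≈ 0.2567.

0.2567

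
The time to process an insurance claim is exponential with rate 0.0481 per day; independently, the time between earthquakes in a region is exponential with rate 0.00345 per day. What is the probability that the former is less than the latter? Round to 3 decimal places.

λ_1 = 0.0481, λ_2 = 0.00345.
For independent exponentials, P(the former < the latter) = λ_1/(λ_1+λ_2) = 0.0481/0.05155 ≈ 0.933.

0.933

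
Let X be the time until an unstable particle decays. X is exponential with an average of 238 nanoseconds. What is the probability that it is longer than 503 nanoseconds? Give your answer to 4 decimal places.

The rate is λ = 1/238 = 0.00420168 per nanosecond.
P(X > 503) = e^(−λ·503) = e^(−2.1134) ≈ 0.1208.

0.1208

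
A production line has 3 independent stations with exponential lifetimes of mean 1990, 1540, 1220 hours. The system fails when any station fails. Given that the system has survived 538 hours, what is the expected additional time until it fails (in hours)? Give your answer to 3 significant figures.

First-failure rate Σλ = 1/1990 + 1/1540 + 1/1220 = 0.00197154.
By memorylessness the expected residual is 1/Σλ = 507.219 hours, regardless of the 538 already elapsed.

507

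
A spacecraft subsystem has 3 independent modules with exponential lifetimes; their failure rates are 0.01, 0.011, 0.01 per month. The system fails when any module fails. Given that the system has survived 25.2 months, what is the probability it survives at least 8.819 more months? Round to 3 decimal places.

0.761

Time to first failure ~ Exp(Σλ) with Σλ = 0.031.
By memorylessness, P(T > 25.2+8.819 | T > 25.2) = P(T > 8.819) = e^(−0.031·8.819) ≈ 0.761.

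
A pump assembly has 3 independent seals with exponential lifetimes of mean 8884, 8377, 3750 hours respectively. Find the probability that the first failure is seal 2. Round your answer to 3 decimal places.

0.239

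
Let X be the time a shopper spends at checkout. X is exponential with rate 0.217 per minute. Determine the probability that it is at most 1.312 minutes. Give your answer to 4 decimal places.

P(X ≤ 1.312) = 1 − e^(−λ·1.312) = 1 − e^(−0.2847) ≈ 0.2478.

0.2478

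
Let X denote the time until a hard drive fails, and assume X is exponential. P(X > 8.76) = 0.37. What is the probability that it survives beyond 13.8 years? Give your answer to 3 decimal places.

0.209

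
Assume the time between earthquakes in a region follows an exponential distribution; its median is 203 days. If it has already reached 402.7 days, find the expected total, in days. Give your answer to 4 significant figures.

For an exponential, median = ln(2)/λ, so λ = ln 2 / 203 = 0.00341452 per day.
By memorylessness, E[X | X > 402.7] = 402.7 + 1/λ = 402.7 + 292.867 = 695.567 days.

695.6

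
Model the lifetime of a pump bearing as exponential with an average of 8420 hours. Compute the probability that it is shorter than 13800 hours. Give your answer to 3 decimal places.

The rate is λ = 1/8420 = 0.000118765 per hour.
P(X ≤ 13800) = 1 − e^(−λ·13800) = 1 − e^(−1.639) ≈ 0.806.

0.806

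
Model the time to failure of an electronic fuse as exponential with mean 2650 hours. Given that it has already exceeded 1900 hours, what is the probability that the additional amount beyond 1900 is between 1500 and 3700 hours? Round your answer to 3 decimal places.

The rate is λ = 1/2650 = 0.000377358 per hour.
Memoryless: the residual past 1900 is again Exp(λ).
P(1500 < residual < 3700) = e^(−λ·1500) − e^(−λ·3700) = 0.56777 − 0.24753 ≈ 0.320.

0.320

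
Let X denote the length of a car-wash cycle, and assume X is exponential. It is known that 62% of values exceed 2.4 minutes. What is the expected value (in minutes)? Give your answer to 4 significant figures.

e^(−λ·2.4) = 0.62 ⇒ λ = −ln(0.62)/2.4 = 0.199182.
Mean = 1/λ = 5.02054 minutes.

5.021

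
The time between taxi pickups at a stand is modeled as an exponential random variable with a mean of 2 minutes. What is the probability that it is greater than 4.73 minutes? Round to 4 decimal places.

The rate is λ = 1/2 = 0.5 per minute.
P(X > 4.73) = e^(−λ·4.73) = e^(−2.365) ≈ 0.0939.

0.0939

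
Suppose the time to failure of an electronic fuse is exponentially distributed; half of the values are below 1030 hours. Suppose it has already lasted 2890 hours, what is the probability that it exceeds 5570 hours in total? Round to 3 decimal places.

For an exponential, median = ln(2)/λ, so λ = ln 2 / 1030 = 0.000672958 per hour.
P(X > s+t | X > s) = e^(−λ(s+t))/e^(−λs) = e^(−λt), independent of s = 2890.
P(X > 2680) = e^(−1.8035) ≈ 0.165.

0.165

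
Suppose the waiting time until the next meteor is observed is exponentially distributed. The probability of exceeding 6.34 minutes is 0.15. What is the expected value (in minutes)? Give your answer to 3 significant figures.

3.34

e^(−λ·6.34) = 0.15 ⇒ λ = −ln(0.15)/6.34 = 0.29923.
Mean = 1/λ = 3.34191 minutes.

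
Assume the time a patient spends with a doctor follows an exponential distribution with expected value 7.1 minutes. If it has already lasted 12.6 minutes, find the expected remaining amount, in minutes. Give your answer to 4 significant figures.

The rate is λ = 1/7.1 = 0.140845 per minute.
By memorylessness, the remaining amount past any threshold is again Exp(λ) with mean 1/λ = 7.1 minutes.

7.100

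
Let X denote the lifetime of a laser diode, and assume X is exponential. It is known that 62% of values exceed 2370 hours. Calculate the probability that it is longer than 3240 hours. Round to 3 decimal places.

0.520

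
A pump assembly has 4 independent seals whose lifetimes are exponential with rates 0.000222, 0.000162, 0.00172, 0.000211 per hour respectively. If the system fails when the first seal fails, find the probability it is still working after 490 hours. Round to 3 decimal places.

0.322

The time to first failure is exponential with rate Σλ = 0.000222 + 0.000162 + 0.00172 + 0.000211 = 0.002315.
P(min > 490) = e^(−0.002315·490) = e^(−1.1343) ≈ 0.322.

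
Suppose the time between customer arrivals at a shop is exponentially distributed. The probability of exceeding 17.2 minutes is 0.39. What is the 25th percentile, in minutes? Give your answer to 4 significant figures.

e^(−λ·17.2) = 0.39 ⇒ λ = −ln(0.39)/17.2 = 0.0547447.
25th percentile: 1 − e^(−λt) = 0.25, t = −ln(0.75)/λ = 5.25498 minutes.

5.255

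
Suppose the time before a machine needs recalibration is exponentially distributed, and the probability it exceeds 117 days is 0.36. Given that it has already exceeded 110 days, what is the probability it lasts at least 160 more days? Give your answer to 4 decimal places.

From e^(−λ·117) = 0.36, λ = −ln(0.36)/117 = 0.00873206.
Memoryless: P(X > 110+160 | X > 110) = P(X > 160) = e^(−0.00873206·160) ≈ 0.2473.

0.2473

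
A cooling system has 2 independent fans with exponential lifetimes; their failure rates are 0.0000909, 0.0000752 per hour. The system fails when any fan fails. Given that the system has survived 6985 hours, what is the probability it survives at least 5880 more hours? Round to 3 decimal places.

Time to first failure ~ Exp(Σλ) with Σλ = 0.0001661.
By memorylessness, P(T > 6985+5880 | T > 6985) = P(T > 5880) = e^(−0.0001661·5880) ≈ 0.377.

0.377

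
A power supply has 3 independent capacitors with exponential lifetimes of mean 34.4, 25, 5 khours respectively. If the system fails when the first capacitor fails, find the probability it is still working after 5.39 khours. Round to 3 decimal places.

The first failure time is exponential with rate Σλ_i = 1/34.4 + 1/25 + 1/5 = 0.26907 per khour.
P(min > 5.39) = e^(−0.26907·5.39) = e^(−1.4503) ≈ 0.235.

0.235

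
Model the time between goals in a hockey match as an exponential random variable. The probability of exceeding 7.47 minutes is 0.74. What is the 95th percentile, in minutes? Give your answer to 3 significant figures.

e^(−λ·7.47) = 0.74 ⇒ λ = −ln(0.74)/7.47 = 0.0403086.
95th percentile: 1 − e^(−λt) = 0.95, t = −ln(0.05)/λ = 74.32 minutes.

74.3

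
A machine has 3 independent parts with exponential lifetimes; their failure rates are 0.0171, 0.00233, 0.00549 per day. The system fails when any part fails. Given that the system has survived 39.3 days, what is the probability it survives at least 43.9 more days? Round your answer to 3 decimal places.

Time to first failure ~ Exp(Σλ) with Σλ = 0.02492.
By memorylessness, P(T > 39.3+43.9 | T > 39.3) = P(T > 43.9) = e^(−0.02492·43.9) ≈ 0.335.

0.335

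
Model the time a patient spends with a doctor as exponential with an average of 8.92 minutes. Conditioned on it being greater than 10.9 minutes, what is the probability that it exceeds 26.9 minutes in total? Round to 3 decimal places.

The rate is λ = 1/8.92 = 0.112108 per minute.
By the memoryless property, P(X > 10.9+16 | X > 10.9) = P(X > 16).
P(X > 16) = e^(−1.7937) ≈ 0.166.

0.166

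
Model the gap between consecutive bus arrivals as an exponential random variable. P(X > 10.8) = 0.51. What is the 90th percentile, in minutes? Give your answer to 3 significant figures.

e^(−λ·10.8) = 0.51 ⇒ λ = −ln(0.51)/10.8 = 0.0623467.
90th percentile: 1 − e^(−λt) = 0.9, t = −ln(0.1)/λ = 36.9319 minutes.

36.9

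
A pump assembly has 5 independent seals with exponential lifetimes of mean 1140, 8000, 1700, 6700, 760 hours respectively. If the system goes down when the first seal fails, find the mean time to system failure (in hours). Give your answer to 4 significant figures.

327.3

The first failure time is exponential with rate Σλ_i = 1/1140 + 1/8000 + 1/1700 + 1/6700 + 1/760 = 0.00305547 per hour.
E[min] = 1/Σλ = 1/0.00305547 = 327.282 hours.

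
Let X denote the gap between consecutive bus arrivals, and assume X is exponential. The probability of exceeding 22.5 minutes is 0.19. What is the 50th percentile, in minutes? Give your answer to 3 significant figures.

9.39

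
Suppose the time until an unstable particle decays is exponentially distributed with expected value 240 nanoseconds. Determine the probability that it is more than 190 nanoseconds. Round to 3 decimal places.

0.453

The rate is λ = 1/240 = 0.00416667 per nanosecond.
P(X > 190) = e^(−λ·190) = e^(−0.79167) ≈ 0.453.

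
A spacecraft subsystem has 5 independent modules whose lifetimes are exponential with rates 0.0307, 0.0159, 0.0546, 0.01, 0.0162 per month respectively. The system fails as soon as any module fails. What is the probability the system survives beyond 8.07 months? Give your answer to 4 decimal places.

The time to first failure is exponential with rate Σλ = 0.0307 + 0.0159 + 0.0546 + 0.01 + 0.0162 = 0.1274.
P(min > 8.07) = e^(−0.1274·8.07) = e^(−1.0281) ≈ 0.3577.

0.3577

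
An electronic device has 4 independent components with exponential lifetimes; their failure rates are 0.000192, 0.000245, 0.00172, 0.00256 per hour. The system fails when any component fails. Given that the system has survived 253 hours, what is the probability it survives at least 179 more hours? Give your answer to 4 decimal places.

0.4298

Time to first failure ~ Exp(Σλ) with Σλ = 0.004717.
By memorylessness, P(T > 253+179 | T > 253) = P(T > 179) = e^(−0.004717·179) ≈ 0.4298.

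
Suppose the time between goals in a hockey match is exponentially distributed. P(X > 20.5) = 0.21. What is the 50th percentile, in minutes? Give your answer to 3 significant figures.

9.10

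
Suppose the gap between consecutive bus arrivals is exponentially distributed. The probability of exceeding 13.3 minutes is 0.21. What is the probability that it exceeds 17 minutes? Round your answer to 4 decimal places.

0.1360

e^(−λ·13.3) = 0.21 ⇒ λ = −ln(0.21)/13.3 = 0.117342.
P(X > 17) = e^(−0.117342·17) = e^(−1.9948) ≈ 0.1360.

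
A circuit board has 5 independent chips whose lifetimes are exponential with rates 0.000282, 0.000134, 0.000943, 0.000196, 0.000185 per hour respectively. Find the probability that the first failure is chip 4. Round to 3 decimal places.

0.113

The time to first failure is exponential with rate Σλ = 0.000282 + 0.000134 + 0.000943 + 0.000196 + 0.000185 = 0.00174.
P(chip 4 first) = λ_4/Σλ = 0.000196/0.00174 ≈ 0.113.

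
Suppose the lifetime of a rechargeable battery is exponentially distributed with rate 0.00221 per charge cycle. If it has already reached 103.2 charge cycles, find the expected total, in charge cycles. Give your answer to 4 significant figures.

555.7

By memorylessness, E[X | X > 103.2] = 103.2 + 1/λ = 103.2 + 452.489 = 555.689 charge cycles.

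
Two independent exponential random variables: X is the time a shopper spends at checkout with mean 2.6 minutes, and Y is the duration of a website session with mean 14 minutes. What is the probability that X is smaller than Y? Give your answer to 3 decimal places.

0.843

λ_1 = 1/2.6 = 0.384615, λ_2 = 1/14 = 0.0714286.
For independent exponentials, P(X < Y) = λ_1/(λ_1+λ_2) = 0.384615/0.456044 ≈ 0.843.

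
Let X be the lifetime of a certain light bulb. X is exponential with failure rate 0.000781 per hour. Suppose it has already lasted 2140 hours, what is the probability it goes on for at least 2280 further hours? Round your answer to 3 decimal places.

By the memoryless property, P(X > 2140+2280 | X > 2140) = P(X > 2280).
P(X > 2280) = e^(−1.7807) ≈ 0.169.

0.169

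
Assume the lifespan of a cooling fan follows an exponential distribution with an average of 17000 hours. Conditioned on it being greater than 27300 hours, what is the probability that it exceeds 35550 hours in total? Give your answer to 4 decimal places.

0.6155

The rate is λ = 1/17000 = 0.0000588235 per hour.
The exponential is memoryless, so the remaining time is again Exp(λ): the condition X > 27300 is irrelevant.
P(X > 8250) = e^(−0.48529) ≈ 0.6155.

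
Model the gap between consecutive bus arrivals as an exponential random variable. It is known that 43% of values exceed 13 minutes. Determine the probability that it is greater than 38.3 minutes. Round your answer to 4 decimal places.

e^(−λ·13) = 0.43 ⇒ λ = −ln(0.43)/13 = 0.0649208.
P(X > 38.3) = e^(−0.0649208·38.3) = e^(−2.4865) ≈ 0.0832.

0.0832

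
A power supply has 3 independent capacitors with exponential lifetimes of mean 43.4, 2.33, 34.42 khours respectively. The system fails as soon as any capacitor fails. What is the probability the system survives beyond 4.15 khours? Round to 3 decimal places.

0.136

The first failure time is exponential with rate Σλ_i = 1/43.4 + 1/2.33 + 1/34.42 = 0.481279 per khour.
P(min > 4.15) = e^(−0.481279·4.15) = e^(−1.9973) ≈ 0.136.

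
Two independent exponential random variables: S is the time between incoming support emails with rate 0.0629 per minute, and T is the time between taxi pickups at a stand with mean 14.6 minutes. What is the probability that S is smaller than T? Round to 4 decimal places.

0.4787

λ_1 = 0.0629, λ_2 = 1/14.6 = 0.0684932.
For independent exponentials, P(S < T) = λ_1/(λ_1+λ_2) = 0.0629/0.131393 ≈ 0.4787.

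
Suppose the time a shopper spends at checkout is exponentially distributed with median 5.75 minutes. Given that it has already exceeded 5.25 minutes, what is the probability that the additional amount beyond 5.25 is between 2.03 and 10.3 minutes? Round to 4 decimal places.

0.4940

For an exponential, median = ln(2)/λ, so λ = ln 2 / 5.75 = 0.120547 per minute.
Memoryless: the residual past 5.25 is again Exp(λ).
P(2.03 < residual < 10.3) = e^(−λ·2.03) − e^(−λ·10.3) = 0.78293 − 0.28891 ≈ 0.4940.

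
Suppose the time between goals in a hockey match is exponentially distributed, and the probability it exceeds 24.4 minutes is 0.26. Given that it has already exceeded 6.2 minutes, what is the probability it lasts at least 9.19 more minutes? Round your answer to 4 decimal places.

0.6021

From e^(−λ·24.4) = 0.26, λ = −ln(0.26)/24.4 = 0.0552079.
Memoryless: P(X > 6.2+9.19 | X > 6.2) = P(X > 9.19) = e^(−0.0552079·9.19) ≈ 0.6021.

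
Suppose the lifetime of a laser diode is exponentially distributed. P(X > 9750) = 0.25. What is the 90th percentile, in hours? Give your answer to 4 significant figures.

e^(−λ·9750) = 0.25 ⇒ λ = −ln(0.25)/9750 = 0.000142184.
90th percentile: 1 − e^(−λt) = 0.9, t = −ln(0.1)/λ = 16194.4 hours.

16190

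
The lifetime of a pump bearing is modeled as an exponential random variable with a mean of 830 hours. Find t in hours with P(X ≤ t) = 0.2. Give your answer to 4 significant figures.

185.2

The rate is λ = 1/830 = 0.00120482 per hour.
Set 1 − e^(−λt) = 0.2, so t = −ln(0.8)/λ = 0.22314/0.00120482 ≈ 185.209 hours.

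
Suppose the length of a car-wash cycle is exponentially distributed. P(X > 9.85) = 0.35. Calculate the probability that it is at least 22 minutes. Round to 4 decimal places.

e^(−λ·9.85) = 0.35 ⇒ λ = −ln(0.35)/9.85 = 0.106581.
P(X > 22) = e^(−0.106581·22) = e^(−2.3448) ≈ 0.0959.

0.0959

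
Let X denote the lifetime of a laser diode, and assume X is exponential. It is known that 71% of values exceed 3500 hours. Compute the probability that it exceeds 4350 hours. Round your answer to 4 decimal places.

e^(−λ·3500) = 0.71 ⇒ λ = −ln(0.71)/3500 = 0.0000978544.
P(X > 4350) = e^(−0.0000978544·4350) = e^(−0.42567) ≈ 0.6533.

0.6533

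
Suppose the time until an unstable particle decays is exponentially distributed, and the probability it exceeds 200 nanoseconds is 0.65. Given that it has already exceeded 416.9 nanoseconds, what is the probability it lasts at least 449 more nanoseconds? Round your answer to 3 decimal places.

From e^(−λ·200) = 0.65, λ = −ln(0.65)/200 = 0.00215391.
Memoryless: P(X > 416.9+449 | X > 416.9) = P(X > 449) = e^(−0.00215391·449) ≈ 0.380.

0.380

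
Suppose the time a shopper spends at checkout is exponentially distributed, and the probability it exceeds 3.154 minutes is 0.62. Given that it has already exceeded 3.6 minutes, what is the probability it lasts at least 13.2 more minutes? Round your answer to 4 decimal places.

0.1352

From e^(−λ·3.154) = 0.62, λ = −ln(0.62)/3.154 = 0.151565.
Memoryless: P(X > 3.6+13.2 | X > 3.6) = P(X > 13.2) = e^(−0.151565·13.2) ≈ 0.1352.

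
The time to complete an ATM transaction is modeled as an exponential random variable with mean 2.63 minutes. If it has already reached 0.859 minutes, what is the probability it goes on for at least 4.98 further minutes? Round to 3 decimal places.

0.151

The rate is λ = 1/2.63 = 0.380228 per minute.
The exponential is memoryless, so the remaining time is again Exp(λ): the condition X > 0.859 is irrelevant.
P(X > 4.98) = e^(−1.8935) ≈ 0.151.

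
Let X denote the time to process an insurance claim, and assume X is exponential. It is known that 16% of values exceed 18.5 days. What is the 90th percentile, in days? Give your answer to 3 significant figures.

23.2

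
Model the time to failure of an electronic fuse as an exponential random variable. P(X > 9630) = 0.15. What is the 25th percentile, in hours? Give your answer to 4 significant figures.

1460

e^(−λ·9630) = 0.15 ⇒ λ = −ln(0.15)/9630 = 0.000197001.
25th percentile: 1 − e^(−λt) = 0.25, t = −ln(0.75)/λ = 1460.31 hours.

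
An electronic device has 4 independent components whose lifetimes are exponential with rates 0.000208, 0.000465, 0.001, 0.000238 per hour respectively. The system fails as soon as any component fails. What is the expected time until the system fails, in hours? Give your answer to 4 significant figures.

The time to first failure is exponential with rate Σλ = 0.000208 + 0.000465 + 0.001 + 0.000238 = 0.001911.
E[min] = 1/Σλ = 1/0.001911 = 523.286 hours.

523.3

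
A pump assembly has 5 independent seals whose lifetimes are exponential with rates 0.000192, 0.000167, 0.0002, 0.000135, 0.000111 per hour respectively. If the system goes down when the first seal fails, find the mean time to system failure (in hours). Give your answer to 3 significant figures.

1240

The time to first failure is exponential with rate Σλ = 0.000192 + 0.000167 + 0.0002 + 0.000135 + 0.000111 = 0.000805.
E[min] = 1/Σλ = 1/0.000805 = 1242.24 hours.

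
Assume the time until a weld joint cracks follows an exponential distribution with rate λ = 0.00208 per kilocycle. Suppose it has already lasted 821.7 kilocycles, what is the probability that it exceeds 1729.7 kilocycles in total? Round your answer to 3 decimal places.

0.151

By the memoryless property, P(X > 821.7+908 | X > 821.7) = P(X > 908).
P(X > 908) = e^(−1.8886) ≈ 0.151.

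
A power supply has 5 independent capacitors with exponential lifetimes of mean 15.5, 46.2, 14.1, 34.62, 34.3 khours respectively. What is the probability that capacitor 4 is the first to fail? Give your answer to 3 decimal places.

0.134

Rates: λ_i = 1/mean_i → 0.0645161, 0.021645, 0.070922, 0.028885, 0.0291545; Σλ = 0.215123.
P(capacitor 4 first) = λ_4/Σλ = 0.028885/0.215123 ≈ 0.134.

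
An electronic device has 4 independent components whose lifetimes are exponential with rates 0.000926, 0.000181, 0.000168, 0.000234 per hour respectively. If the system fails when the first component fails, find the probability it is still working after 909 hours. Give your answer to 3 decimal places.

0.254

The time to first failure is exponential with rate Σλ = 0.000926 + 0.000181 + 0.000168 + 0.000234 = 0.001509.
P(min > 909) = e^(−0.001509·909) = e^(−1.3717) ≈ 0.254.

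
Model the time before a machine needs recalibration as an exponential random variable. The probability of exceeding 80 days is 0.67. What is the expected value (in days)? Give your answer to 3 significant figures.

200

e^(−λ·80) = 0.67 ⇒ λ = −ln(0.67)/80 = 0.00500597.
Mean = 1/λ = 199.762 days.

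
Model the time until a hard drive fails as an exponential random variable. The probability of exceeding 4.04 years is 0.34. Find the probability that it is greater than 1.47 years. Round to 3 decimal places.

0.675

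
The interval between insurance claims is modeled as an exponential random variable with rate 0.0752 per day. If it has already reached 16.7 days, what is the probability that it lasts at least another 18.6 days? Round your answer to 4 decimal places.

0.2469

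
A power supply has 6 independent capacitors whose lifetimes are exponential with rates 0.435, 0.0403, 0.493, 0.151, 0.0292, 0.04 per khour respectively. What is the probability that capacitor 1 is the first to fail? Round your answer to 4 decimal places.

0.3660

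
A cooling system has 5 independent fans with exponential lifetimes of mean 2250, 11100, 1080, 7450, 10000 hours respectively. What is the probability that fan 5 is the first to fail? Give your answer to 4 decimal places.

Rates: λ_i = 1/mean_i → 0.000444444, 0.0000900901, 0.000925926, 0.000134228, 0.0001; Σλ = 0.00169469.
P(fan 5 first) = λ_5/Σλ = 0.0001/0.00169469 ≈ 0.0590.

0.0590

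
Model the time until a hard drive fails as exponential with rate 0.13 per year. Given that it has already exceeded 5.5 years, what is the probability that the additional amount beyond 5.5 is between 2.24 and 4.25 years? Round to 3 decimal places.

0.172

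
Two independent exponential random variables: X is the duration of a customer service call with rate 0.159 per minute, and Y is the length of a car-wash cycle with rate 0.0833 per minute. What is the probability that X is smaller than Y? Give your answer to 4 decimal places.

λ_1 = 0.159, λ_2 = 0.0833.
For independent exponentials, P(X < Y) = λ_1/(λ_1+λ_2) = 0.159/0.2423 ≈ 0.6562.

0.6562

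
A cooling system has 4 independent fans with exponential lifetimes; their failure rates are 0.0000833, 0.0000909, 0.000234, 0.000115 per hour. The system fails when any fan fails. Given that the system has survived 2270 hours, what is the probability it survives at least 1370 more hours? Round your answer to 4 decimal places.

0.4883

Time to first failure ~ Exp(Σλ) with Σλ = 0.0005232.
By memorylessness, P(T > 2270+1370 | T > 2270) = P(T > 1370) = e^(−0.0005232·1370) ≈ 0.4883.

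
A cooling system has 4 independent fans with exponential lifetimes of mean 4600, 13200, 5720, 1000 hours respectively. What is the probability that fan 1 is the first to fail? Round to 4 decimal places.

0.1481

Rates: λ_i = 1/mean_i → 0.000217391, 0.0000757576, 0.000174825, 0.001; Σλ = 0.00146797.
P(fan 1 first) = λ_1/Σλ = 0.000217391/0.00146797 ≈ 0.1481.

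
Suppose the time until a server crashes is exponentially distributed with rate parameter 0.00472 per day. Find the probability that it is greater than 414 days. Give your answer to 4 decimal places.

0.1417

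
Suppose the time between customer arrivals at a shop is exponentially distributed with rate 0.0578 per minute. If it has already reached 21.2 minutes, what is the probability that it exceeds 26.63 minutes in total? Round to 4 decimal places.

0.7306

The exponential is memoryless, so the remaining time is again Exp(λ): the condition X > 21.2 is irrelevant.
P(X > 5.43) = e^(−0.31385) ≈ 0.7306.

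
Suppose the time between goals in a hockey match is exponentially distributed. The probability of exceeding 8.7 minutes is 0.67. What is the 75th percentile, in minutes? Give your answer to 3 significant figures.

30.1

e^(−λ·8.7) = 0.67 ⇒ λ = −ln(0.67)/8.7 = 0.0460319.
75th percentile: 1 − e^(−λt) = 0.75, t = −ln(0.25)/λ = 30.1159 minutes.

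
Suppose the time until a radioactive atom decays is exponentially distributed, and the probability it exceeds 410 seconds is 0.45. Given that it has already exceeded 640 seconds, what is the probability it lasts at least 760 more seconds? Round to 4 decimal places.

From e^(−λ·410) = 0.45, λ = −ln(0.45)/410 = 0.00194758.
Memoryless: P(X > 640+760 | X > 640) = P(X > 760) = e^(−0.00194758·760) ≈ 0.2276.

0.2276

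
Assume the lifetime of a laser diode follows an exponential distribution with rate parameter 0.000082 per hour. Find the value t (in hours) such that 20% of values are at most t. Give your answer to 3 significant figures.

2720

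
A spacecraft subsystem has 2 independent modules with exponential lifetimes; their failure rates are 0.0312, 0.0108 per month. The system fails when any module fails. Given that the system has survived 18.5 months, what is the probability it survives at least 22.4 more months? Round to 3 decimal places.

0.390

Time to first failure ~ Exp(Σλ) with Σλ = 0.042.
By memorylessness, P(T > 18.5+22.4 | T > 18.5) = P(T > 22.4) = e^(−0.042·22.4) ≈ 0.390.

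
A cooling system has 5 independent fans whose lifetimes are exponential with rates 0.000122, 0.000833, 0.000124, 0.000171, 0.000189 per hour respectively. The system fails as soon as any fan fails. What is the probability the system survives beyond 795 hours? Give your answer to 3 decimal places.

The time to first failure is exponential with rate Σλ = 0.000122 + 0.000833 + 0.000124 + 0.000171 + 0.000189 = 0.001439.
P(min > 795) = e^(−0.001439·795) = e^(−1.144) ≈ 0.319.

0.319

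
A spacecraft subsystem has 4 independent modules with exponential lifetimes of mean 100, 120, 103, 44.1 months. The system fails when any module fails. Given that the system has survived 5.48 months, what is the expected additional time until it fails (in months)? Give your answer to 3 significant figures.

First-failure rate Σλ = 1/100 + 1/120 + 1/103 + 1/44.1 = 0.0507178.
By memorylessness the expected residual is 1/Σλ = 19.7169 months, regardless of the 5.48 already elapsed.

19.7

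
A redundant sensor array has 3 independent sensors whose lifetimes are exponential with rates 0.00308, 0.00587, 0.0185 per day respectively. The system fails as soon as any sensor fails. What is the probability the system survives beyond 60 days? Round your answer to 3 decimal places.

0.193

The time to first failure is exponential with rate Σλ = 0.00308 + 0.00587 + 0.0185 = 0.02745.
P(min > 60) = e^(−0.02745·60) = e^(−1.647) ≈ 0.193.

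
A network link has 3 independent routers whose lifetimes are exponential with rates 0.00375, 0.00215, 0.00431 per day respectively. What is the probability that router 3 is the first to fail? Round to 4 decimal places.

The time to first failure is exponential with rate Σλ = 0.00375 + 0.00215 + 0.00431 = 0.01021.
P(router 3 first) = λ_3/Σλ = 0.00431/0.01021 ≈ 0.4221.

0.4221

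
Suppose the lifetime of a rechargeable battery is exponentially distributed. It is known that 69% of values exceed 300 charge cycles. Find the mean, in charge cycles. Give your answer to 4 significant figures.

808.5

e^(−λ·300) = 0.69 ⇒ λ = −ln(0.69)/300 = 0.00123688.
Mean = 1/λ = 808.487 charge cycles.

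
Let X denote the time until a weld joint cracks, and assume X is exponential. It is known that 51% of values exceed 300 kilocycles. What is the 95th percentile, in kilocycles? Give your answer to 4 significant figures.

1335

e^(−λ·300) = 0.51 ⇒ λ = −ln(0.51)/300 = 0.00224448.
95th percentile: 1 − e^(−λt) = 0.95, t = −ln(0.05)/λ = 1334.71 kilocycles.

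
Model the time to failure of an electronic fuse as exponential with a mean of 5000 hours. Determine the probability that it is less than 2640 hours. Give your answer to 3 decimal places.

0.410

The rate is λ = 1/5000 = 0.0002 per hour.
P(X ≤ 2640) = 1 − e^(−λ·2640) = 1 − e^(−0.528) ≈ 0.410.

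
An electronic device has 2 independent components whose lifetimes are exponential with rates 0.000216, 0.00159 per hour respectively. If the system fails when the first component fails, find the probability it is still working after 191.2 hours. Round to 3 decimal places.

The time to first failure is exponential with rate Σλ = 0.000216 + 0.00159 = 0.001806.
P(min > 191.2) = e^(−0.001806·191.2) = e^(−0.34531) ≈ 0.708.

0.708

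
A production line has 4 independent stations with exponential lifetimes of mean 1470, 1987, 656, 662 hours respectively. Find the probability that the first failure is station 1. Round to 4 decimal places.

Rates: λ_i = 1/mean_i → 0.000680272, 0.000503271, 0.00152439, 0.00151057; Σλ = 0.00421851.
P(station 1 first) = λ_1/Σλ = 0.000680272/0.00421851 ≈ 0.1613.

0.1613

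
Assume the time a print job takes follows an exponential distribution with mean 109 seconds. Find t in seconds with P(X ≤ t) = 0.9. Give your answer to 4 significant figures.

251.0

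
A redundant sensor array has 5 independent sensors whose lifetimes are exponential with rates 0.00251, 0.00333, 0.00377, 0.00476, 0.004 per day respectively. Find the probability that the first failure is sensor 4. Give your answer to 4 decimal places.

0.2591

The time to first failure is exponential with rate Σλ = 0.00251 + 0.00333 + 0.00377 + 0.00476 + 0.004 = 0.01837.
P(sensor 4 first) = λ_4/Σλ = 0.00476/0.01837 ≈ 0.2591.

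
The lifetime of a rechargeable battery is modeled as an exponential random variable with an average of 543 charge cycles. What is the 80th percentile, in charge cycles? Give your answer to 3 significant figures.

The rate is λ = 1/543 = 0.00184162 per charge cycle.
Set 1 − e^(−λt) = 0.8, so t = −ln(0.2)/λ = 1.6094/0.00184162 ≈ 873.925 charge cycles.

874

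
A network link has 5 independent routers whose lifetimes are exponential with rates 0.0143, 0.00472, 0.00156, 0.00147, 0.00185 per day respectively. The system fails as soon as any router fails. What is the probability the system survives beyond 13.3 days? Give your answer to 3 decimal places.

The time to first failure is exponential with rate Σλ = 0.0143 + 0.00472 + 0.00156 + 0.00147 + 0.00185 = 0.0239.
P(min > 13.3) = e^(−0.0239·13.3) = e^(−0.31787) ≈ 0.728.

0.728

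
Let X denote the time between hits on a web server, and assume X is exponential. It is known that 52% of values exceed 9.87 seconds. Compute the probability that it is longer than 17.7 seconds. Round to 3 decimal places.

e^(−λ·9.87) = 0.52 ⇒ λ = −ln(0.52)/9.87 = 0.0662539.
P(X > 17.7) = e^(−0.0662539·17.7) = e^(−1.1727) ≈ 0.310.

0.310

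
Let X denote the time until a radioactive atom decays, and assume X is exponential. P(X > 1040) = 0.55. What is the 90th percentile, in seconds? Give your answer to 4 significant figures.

4006

e^(−λ·1040) = 0.55 ⇒ λ = −ln(0.55)/1040 = 0.000574843.
90th percentile: 1 − e^(−λt) = 0.9, t = −ln(0.1)/λ = 4005.59 seconds.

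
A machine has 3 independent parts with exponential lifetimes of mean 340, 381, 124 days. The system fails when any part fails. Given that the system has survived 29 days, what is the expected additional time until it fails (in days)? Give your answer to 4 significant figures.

73.37

First-failure rate Σλ = 1/340 + 1/381 + 1/124 = 0.0136304.
By memorylessness the expected residual is 1/Σλ = 73.3656 days, regardless of the 29 already elapsed.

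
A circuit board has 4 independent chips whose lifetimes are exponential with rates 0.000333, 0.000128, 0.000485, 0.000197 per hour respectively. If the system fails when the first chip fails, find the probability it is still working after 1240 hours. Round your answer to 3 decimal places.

The time to first failure is exponential with rate Σλ = 0.000333 + 0.000128 + 0.000485 + 0.000197 = 0.001143.
P(min > 1240) = e^(−0.001143·1240) = e^(−1.4173) ≈ 0.242.

0.242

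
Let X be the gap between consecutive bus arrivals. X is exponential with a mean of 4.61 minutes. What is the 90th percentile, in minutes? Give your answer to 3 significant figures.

10.6

The rate is λ = 1/4.61 = 0.21692 per minute.
Set 1 − e^(−λt) = 0.9, so t = −ln(0.1)/λ = 2.3026/0.21692 ≈ 10.6149 minutes.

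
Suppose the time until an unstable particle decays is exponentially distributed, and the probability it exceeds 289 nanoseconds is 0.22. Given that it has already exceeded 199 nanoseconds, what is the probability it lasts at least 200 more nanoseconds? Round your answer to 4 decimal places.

0.3507

From e^(−λ·289) = 0.22, λ = −ln(0.22)/289 = 0.0052392.
Memoryless: P(X > 199+200 | X > 199) = P(X > 200) = e^(−0.0052392·200) ≈ 0.3507.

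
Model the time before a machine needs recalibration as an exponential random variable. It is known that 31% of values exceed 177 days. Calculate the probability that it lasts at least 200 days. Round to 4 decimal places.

0.2662

e^(−λ·177) = 0.31 ⇒ λ = −ln(0.31)/177 = 0.00661685.
P(X > 200) = e^(−0.00661685·200) = e^(−1.3234) ≈ 0.2662.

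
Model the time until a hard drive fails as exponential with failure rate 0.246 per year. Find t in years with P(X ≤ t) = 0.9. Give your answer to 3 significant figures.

9.36

Set 1 − e^(−λt) = 0.9, so t = −ln(0.1)/λ = 2.3026/0.246 ≈ 9.3601 years.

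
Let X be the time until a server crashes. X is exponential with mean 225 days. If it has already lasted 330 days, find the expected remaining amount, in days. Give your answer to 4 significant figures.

The rate is λ = 1/225 = 0.00444444 per day.
By memorylessness, the remaining amount past any threshold is again Exp(λ) with mean 1/λ = 225 days.

225.0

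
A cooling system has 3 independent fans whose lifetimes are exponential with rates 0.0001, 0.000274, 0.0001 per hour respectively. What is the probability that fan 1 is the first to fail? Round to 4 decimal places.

0.2110

The time to first failure is exponential with rate Σλ = 0.0001 + 0.000274 + 0.0001 = 0.000474.
P(fan 1 first) = λ_1/Σλ = 0.0001/0.000474 ≈ 0.2110.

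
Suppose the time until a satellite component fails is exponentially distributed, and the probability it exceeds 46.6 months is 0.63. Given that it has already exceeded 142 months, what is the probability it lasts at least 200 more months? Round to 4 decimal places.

From e^(−λ·46.6) = 0.63, λ = −ln(0.63)/46.6 = 0.00991492.
Memoryless: P(X > 142+200 | X > 142) = P(X > 200) = e^(−0.00991492·200) ≈ 0.1377.

0.1377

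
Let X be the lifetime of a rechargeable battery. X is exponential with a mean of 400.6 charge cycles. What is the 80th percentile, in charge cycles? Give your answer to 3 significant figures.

The rate is λ = 1/400.6 = 0.00249626 per charge cycle.
Set 1 − e^(−λt) = 0.8, so t = −ln(0.2)/λ = 1.6094/0.00249626 ≈ 644.741 charge cycles.

645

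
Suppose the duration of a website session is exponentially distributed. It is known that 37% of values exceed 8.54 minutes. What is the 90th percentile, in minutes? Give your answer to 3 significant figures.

e^(−λ·8.54) = 0.37 ⇒ λ = −ln(0.37)/8.54 = 0.116423.
90th percentile: 1 − e^(−λt) = 0.9, t = −ln(0.1)/λ = 19.7778 minutes.

19.8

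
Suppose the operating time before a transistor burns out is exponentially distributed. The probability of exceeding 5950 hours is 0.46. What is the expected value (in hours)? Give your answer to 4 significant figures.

7662

e^(−λ·5950) = 0.46 ⇒ λ = −ln(0.46)/5950 = 0.000130509.
Mean = 1/λ = 7662.3 hours.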